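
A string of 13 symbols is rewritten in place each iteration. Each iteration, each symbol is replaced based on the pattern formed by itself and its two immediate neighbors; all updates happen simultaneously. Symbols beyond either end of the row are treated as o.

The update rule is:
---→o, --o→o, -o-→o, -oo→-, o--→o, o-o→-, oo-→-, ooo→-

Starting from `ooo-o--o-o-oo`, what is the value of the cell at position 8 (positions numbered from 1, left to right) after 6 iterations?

-

----oooo-o---
oooo-----oooo
----ooooo----
oooo-----oooo  (repeats iteration 2; period 2)
iteration 6: oooo-----oooo
position 8 holds -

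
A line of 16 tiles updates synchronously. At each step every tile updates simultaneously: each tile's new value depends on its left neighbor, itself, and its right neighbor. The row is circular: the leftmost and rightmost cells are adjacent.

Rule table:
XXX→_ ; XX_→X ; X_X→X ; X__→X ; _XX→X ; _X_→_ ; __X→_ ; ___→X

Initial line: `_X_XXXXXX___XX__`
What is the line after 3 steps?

XXX___XX_XX_XX_X

__XX____XXX_XXXX
X_XXXXX_X_XXX__X
XXX___XX_XX_XX_X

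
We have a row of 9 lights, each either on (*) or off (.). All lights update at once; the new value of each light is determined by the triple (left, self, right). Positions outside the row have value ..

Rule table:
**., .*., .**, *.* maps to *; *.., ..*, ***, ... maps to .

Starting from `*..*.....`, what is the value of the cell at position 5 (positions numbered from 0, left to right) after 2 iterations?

*..*.....  (fixed point — unchanged through iteration 2)
position 5 holds .

.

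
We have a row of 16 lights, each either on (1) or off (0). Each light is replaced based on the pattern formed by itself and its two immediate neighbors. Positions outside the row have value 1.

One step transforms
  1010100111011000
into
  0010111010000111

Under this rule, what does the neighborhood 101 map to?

At position 1 the neighborhood is 101; the next row has 0 there.

0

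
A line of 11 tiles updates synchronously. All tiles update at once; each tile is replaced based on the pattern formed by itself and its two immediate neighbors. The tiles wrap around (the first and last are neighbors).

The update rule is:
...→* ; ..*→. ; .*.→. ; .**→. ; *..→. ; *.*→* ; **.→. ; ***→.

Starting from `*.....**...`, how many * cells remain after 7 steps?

..***....*.
*.....**...  (repeats step 0; period 2)
step 7: ..***....*.
count of *: 4

4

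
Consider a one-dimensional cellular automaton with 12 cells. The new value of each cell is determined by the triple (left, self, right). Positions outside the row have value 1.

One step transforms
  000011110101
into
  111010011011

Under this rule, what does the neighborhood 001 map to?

At position 3 the neighborhood is 001; the next row has 0 there.

0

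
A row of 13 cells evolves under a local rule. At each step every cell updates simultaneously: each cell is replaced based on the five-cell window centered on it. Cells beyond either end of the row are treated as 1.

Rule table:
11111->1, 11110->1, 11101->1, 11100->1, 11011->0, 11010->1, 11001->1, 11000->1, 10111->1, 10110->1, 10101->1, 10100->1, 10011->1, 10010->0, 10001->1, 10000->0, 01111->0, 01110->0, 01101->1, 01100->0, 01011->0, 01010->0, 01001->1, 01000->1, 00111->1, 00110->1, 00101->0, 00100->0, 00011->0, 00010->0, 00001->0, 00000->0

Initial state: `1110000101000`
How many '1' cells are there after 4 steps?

7

step 1: 1111000001110
step 2: 1111100001010
step 3: 1111110000010
step 4: 1111111000000
count of 1: 7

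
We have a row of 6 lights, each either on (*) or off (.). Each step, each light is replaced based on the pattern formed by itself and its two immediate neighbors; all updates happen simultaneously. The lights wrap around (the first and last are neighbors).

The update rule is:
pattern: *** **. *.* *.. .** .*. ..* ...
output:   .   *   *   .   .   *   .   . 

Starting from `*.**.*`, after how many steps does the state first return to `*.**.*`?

3

step 1: **.**.
step 2: .**.**
step 3: *.**.*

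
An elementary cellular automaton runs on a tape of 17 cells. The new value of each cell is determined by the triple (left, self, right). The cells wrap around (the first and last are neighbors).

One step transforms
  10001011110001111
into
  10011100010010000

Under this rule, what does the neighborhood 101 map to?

At position 5 the neighborhood is 101; the next row has 1 there.

1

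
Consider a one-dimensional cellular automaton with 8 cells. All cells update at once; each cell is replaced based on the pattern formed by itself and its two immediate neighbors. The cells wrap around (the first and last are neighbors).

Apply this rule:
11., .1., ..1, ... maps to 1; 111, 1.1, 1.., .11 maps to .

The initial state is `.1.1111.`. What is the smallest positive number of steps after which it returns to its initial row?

2

11....1.
.1.1111.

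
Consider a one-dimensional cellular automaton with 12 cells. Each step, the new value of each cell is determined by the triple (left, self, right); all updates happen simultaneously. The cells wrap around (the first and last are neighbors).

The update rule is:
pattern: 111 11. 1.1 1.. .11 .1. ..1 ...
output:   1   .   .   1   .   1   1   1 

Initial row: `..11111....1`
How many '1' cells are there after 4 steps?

6

11.111.11111
1...1...1111
.1111111.111
..11111...1.
count of 1: 6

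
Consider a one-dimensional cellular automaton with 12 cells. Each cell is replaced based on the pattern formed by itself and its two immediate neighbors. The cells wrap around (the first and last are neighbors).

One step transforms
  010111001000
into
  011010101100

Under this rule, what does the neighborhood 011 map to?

At position 3 the neighborhood is 011; the next row has 0 there.

0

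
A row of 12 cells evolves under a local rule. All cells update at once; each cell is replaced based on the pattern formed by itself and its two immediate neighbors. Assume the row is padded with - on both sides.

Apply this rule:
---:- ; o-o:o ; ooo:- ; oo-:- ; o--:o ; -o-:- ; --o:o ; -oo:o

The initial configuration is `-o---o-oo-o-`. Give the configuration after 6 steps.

o-o-o-oo-o-o
-o-o-oo-o-o-
o-o-oo-o-o-o
-o-oo-o-o-o-
o-oo-o-o-o-o
-oo-o-o-o-o-

-oo-o-o-o-o-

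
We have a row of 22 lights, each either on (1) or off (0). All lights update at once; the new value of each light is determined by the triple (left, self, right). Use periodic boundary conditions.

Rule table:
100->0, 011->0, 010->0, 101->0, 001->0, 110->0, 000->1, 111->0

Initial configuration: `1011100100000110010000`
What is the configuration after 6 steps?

1111111100000111110000

0000000001110000000110
1111111100000111110000
0000000001110000000110  (repeats step 1; period 2)
step 6: 1111111100000111110000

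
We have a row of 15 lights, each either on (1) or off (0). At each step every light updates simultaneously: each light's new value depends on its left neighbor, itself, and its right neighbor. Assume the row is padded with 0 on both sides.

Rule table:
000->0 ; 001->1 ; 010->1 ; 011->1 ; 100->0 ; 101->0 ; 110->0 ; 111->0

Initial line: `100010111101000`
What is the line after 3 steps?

101001100110000

100110100001000
101100100011000
101001100110000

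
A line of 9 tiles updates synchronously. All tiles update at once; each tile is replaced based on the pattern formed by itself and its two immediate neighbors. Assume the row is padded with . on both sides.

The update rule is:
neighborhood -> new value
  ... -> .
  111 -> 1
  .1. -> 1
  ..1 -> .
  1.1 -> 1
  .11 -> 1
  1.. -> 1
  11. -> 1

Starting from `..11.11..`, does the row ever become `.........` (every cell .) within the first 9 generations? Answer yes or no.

generation 1: ..111111.
generation 2: ..1111111
generation 3: ..1111111  (fixed point — unchanged through generation 9)
generation 9 is ..1111111, still not uniform .

no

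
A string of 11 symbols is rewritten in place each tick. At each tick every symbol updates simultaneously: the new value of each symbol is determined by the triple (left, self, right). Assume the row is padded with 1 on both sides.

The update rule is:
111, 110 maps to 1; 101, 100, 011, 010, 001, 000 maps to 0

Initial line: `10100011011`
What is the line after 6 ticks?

10000001001
10000000000
10000000000  (fixed point — unchanged through tick 6)

10000000000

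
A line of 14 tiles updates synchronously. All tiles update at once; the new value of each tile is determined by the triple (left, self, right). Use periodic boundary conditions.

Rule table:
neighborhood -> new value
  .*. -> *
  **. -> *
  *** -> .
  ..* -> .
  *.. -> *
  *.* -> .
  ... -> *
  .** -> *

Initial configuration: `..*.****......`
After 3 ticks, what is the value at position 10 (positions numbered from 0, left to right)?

tick 1: *.*.*..*******
tick 2: *.*.**.*......
tick 3: *.*.**.******.
position 10 holds *

*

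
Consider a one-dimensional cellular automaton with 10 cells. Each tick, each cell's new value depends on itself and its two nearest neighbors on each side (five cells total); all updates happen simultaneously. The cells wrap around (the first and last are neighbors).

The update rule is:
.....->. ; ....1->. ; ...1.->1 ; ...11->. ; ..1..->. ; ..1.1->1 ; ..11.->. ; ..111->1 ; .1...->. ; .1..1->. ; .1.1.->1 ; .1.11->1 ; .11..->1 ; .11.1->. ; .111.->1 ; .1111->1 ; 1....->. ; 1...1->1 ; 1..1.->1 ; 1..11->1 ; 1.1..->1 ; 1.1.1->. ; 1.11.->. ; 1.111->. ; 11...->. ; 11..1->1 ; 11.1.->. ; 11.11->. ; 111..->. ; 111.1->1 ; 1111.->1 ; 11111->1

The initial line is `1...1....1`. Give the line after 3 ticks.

11.1.....1

1.11......
11.1.....1
11.1.....1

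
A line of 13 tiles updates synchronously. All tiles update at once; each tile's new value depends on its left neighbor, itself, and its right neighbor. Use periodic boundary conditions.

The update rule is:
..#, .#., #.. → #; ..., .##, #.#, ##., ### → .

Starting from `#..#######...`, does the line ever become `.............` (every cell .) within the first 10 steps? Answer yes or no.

yes

step 1: ###.......#.#
step 2: ...#.....##..
step 3: ..###...#..#.
step 4: .#...#.######
step 5: .##.##.......
step 6: #.....#......
step 7: ##...###....#
step 8: ..#.#...#..#.
step 9: .##.##.######
step 10: .............
all cells are . at step 10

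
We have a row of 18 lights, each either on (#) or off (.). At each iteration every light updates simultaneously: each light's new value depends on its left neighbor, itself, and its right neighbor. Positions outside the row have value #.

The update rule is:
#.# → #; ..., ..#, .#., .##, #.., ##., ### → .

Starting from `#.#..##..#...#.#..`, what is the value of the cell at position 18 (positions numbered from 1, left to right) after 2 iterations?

iteration 1: .#............#...
iteration 2: #.................
position 18 holds .

.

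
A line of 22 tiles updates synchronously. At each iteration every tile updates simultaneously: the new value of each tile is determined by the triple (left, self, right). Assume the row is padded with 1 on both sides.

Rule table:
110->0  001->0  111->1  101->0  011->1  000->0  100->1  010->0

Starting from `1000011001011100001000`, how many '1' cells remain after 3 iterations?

5

iteration 1: 0100010100011010000100
iteration 2: 0010000010010001000010
iteration 3: 1001000001001000100000
count of 1: 5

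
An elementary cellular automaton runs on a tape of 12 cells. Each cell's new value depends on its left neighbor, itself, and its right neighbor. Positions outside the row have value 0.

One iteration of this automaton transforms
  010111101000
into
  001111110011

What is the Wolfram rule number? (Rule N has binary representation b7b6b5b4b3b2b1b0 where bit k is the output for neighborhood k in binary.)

position 4: 111 → 1  (bit 7 = 1)
position 6: 110 → 1  (bit 6 = 1)
position 2: 101 → 1  (bit 5 = 1)
position 9: 100 → 0  (bit 4 = 0)
position 3: 011 → 1  (bit 3 = 1)
position 1: 010 → 0  (bit 2 = 0)
position 0: 001 → 0  (bit 1 = 0)
position 10: 000 → 1  (bit 0 = 1)
bits b7..b0 = 11101001 = 233

233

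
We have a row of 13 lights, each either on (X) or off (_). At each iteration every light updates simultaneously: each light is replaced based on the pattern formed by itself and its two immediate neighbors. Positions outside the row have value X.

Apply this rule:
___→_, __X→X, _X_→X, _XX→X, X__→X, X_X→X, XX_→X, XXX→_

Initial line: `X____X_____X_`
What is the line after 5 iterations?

XX__XX______X

iteration 1: XX__XXX___XXX
iteration 2: _XXXX_XX_XX__
iteration 3: XX__XXXXXXXXX
iteration 4: _XXXX________
iteration 5: XX__XX______X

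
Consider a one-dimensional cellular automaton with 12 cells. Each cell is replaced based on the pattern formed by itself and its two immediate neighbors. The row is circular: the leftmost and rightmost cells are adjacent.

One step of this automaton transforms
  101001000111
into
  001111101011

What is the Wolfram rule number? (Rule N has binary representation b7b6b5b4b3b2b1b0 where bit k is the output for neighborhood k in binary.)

150

position 10: 111 → 1  (bit 7 = 1)
position 0: 110 → 0  (bit 6 = 0)
position 1: 101 → 0  (bit 5 = 0)
position 3: 100 → 1  (bit 4 = 1)
position 9: 011 → 0  (bit 3 = 0)
position 2: 010 → 1  (bit 2 = 1)
position 4: 001 → 1  (bit 1 = 1)
position 7: 000 → 0  (bit 0 = 0)
bits b7..b0 = 10010110 = 150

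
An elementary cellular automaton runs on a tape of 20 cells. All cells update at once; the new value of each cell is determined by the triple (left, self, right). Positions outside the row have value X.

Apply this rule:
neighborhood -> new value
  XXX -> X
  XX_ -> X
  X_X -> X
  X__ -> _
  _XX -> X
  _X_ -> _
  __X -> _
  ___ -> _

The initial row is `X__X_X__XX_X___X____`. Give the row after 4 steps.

X___X___XXX_________
X_______XXX_________
X_______XXX_________  (fixed point — unchanged through step 4)

X_______XXX_________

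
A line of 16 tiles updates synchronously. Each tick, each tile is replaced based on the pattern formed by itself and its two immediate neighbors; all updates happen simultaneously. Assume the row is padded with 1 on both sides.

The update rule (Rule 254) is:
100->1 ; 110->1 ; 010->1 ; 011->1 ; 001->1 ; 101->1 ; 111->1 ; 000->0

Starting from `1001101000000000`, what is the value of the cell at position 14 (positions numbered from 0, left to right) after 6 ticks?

1

1111111100000001
1111111110000011
1111111111000111
1111111111101111
1111111111111111
1111111111111111
position 14 holds 1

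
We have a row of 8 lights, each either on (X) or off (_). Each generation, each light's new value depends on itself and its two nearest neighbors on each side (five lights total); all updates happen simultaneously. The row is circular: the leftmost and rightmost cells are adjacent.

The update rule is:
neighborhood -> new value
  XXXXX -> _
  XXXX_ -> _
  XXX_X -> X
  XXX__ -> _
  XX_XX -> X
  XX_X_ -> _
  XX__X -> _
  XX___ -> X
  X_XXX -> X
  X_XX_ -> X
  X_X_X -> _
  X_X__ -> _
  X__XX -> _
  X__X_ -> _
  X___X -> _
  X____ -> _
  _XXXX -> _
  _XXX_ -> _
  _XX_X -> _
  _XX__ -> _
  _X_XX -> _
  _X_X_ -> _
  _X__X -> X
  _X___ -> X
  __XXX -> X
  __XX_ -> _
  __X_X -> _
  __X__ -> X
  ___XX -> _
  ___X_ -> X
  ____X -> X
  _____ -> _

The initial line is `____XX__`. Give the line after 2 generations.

__X___X_
_XXX_XXX

_XXX_XXX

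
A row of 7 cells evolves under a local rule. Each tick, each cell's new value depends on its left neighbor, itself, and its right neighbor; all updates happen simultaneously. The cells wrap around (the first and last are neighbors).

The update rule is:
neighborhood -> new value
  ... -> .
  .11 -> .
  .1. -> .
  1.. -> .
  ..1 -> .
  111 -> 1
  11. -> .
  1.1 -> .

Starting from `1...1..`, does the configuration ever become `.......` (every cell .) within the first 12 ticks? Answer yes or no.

tick 1: .......
all cells are . at tick 1

yes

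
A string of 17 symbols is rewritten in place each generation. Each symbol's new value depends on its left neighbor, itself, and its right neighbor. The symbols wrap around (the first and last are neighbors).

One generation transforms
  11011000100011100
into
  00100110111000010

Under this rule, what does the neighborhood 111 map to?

At position 13 the neighborhood is 111; the next row has 0 there.

0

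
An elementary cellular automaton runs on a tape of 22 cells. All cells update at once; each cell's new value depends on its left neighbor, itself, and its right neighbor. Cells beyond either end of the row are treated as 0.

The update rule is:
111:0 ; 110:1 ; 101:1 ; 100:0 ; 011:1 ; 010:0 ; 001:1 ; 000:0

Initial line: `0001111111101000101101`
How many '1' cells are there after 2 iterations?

0011000000110001011110
0111000001110010110010
count of 1: 10

10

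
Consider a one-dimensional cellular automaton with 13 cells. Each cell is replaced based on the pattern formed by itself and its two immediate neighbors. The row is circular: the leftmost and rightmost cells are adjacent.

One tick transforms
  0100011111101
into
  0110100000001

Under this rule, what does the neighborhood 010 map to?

1

At position 1 the neighborhood is 010; the next row has 1 there.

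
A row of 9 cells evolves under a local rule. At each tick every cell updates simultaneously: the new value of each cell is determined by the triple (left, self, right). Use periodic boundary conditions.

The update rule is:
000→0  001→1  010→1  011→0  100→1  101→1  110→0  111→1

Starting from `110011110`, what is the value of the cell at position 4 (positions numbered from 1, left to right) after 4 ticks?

1

tick 1: 001101101
tick 2: 110010011
tick 3: 101111101
tick 4: 010111010
position 4 holds 1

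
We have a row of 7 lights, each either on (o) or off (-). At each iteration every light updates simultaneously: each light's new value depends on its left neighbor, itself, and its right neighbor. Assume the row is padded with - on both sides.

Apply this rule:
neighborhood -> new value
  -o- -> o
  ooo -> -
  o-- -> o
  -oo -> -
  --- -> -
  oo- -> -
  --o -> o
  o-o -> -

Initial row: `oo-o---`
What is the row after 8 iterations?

iteration 1: ---oo--
iteration 2: --o--o-
iteration 3: -oooooo
iteration 4: o------
iteration 5: oo-----
iteration 6: --o----
iteration 7: -ooo---
iteration 8: o---o--

o---o--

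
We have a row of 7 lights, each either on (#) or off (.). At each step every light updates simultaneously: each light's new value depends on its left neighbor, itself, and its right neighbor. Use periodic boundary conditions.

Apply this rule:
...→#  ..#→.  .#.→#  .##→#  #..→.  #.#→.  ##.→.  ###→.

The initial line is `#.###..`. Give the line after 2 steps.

#.#....
#.#.##.

#.#.##.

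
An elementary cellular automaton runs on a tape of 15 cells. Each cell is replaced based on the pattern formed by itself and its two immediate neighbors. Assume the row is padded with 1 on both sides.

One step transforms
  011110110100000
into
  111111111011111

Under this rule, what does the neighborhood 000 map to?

At position 11 the neighborhood is 000; the next row has 1 there.

1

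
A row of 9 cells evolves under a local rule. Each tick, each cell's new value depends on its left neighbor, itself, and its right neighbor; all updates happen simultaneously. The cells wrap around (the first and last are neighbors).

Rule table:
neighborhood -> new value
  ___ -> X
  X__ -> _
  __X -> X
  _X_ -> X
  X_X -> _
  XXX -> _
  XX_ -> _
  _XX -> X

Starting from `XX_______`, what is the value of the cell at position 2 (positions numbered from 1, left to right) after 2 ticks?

tick 1: X__XXXXXX
tick 2: __XX_____
position 2 holds _

_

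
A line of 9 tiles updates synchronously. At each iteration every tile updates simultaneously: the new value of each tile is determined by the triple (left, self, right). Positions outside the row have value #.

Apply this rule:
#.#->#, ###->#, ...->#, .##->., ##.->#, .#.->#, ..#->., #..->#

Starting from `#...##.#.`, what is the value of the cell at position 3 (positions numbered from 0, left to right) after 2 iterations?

###..####
####..###
position 3 holds #

#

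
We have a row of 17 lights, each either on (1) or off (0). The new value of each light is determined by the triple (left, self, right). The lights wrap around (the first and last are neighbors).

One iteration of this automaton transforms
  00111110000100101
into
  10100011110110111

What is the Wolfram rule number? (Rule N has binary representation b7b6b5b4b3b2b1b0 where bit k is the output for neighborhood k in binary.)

125

position 3: 111 → 0  (bit 7 = 0)
position 6: 110 → 1  (bit 6 = 1)
position 15: 101 → 1  (bit 5 = 1)
position 0: 100 → 1  (bit 4 = 1)
position 2: 011 → 1  (bit 3 = 1)
position 11: 010 → 1  (bit 2 = 1)
position 1: 001 → 0  (bit 1 = 0)
position 8: 000 → 1  (bit 0 = 1)
bits b7..b0 = 01111101 = 125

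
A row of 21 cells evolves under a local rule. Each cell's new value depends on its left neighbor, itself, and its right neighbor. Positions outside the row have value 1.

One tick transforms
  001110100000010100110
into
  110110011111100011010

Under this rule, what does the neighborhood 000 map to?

1

At position 8 the neighborhood is 000; the next row has 1 there.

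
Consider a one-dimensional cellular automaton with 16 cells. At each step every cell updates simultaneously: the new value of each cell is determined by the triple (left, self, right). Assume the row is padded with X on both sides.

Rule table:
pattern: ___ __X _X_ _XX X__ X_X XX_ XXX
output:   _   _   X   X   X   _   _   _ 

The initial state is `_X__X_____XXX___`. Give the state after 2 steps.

_XX_XX____X__X__
_X__X_X___XX_XX_

_X__X_X___XX_XX_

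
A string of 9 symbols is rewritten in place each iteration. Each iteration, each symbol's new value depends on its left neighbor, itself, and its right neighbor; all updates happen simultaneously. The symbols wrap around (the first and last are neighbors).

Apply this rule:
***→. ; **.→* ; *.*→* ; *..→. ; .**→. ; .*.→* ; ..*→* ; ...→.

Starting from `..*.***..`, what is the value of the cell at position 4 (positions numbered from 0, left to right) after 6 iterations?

.***..*..
*..*.**..
*.***.*.*
**..****.
.*.*...**
****..*.*
position 4 holds .

.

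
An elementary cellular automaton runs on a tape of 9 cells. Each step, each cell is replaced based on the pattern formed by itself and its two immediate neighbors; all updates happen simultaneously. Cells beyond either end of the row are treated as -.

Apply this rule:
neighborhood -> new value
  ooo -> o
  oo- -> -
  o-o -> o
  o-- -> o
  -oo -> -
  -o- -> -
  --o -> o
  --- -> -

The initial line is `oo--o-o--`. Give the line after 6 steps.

-o--o-o-o

step 1: --oo-o-o-
step 2: -o--o-o-o
step 3: o-oo-o-o-
step 4: -o--o-o-o  (repeats step 2; period 2)
step 6: -o--o-o-o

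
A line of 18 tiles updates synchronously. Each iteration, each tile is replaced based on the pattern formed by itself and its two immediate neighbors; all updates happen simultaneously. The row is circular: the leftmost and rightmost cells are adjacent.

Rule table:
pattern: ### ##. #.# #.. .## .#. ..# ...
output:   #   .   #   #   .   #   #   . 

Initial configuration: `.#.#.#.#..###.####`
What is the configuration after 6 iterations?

.#.#..#####.###.##

##########.#.#.##.
.########.#####..#
#.######.#.###.###
.#.####.###.#.#.##
###.##.#.#.#####..
.#.#..#####.###.##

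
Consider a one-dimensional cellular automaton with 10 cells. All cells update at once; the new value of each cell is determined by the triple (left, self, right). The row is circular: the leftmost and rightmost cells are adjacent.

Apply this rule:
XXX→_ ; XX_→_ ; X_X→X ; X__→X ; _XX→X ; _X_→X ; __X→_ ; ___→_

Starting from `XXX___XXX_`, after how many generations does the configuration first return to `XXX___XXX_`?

generation 1: X__X__X__X
generation 2: _X_XX_XX_X
generation 3: XXXX_XX_XX
generation 4: ____XX_XX_
generation 5: ____X_XX_X
generation 6: X___XXX_XX
generation 7: _X__X__XX_
generation 8: _XX_XX_X_X
generation 9: XX_XX_XXXX
generation 10: __XX_XX___
generation 11: __X_XX_X__
generation 12: __XXX_XXX_
generation 13: __X__XX__X
generation 14: X_XX_X_X_X
generation 15: _XX_XXXXXX
generation 16: XX_XX_____
generation 17: X_XX_X____
generation 18: XXX_XXX___
generation 19: X__XX__X__
generation 20: XX_X_X_XX_
generation 21: X_XXXXXX_X
generation 22: _XX_____XX
generation 23: XX_X____X_
generation 24: X_XXX___XX
generation 25: _XX__X__X_
generation 26: _X_X_XX_XX
generation 27: XXXXXX_XX_
generation 28: X_____XX_X
generation 29: _X____X_XX
generation 30: XXX___XXX_

30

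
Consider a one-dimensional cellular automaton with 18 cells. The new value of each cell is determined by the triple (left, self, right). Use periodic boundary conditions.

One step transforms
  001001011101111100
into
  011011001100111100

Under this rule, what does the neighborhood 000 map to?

0

At position 0 the neighborhood is 000; the next row has 0 there.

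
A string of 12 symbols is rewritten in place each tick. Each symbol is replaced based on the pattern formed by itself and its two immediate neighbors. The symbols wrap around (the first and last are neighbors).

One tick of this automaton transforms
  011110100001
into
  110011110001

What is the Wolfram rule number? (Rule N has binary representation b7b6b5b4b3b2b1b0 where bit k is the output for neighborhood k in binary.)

position 2: 111 → 0  (bit 7 = 0)
position 4: 110 → 1  (bit 6 = 1)
position 0: 101 → 1  (bit 5 = 1)
position 7: 100 → 1  (bit 4 = 1)
position 1: 011 → 1  (bit 3 = 1)
position 6: 010 → 1  (bit 2 = 1)
position 10: 001 → 0  (bit 1 = 0)
position 8: 000 → 0  (bit 0 = 0)
bits b7..b0 = 01111100 = 124

124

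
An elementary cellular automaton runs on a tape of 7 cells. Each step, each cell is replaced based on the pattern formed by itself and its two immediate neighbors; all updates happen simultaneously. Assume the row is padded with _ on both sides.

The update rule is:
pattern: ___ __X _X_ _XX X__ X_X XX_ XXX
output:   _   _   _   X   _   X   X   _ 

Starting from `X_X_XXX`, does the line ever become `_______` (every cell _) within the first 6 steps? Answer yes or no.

yes

_X_XX_X
__XXXX_
__X__X_
_______
all cells are _ at step 4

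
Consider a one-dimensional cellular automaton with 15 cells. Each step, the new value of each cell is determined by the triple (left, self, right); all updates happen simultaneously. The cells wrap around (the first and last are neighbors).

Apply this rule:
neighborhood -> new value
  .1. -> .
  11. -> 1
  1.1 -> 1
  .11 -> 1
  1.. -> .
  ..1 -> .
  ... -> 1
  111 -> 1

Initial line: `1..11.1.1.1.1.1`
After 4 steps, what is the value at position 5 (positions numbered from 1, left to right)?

1

step 1: 1..111.1.1.1.11
step 2: 1..1111.1.1.111
step 3: 1..11111.1.1111
step 4: 1..111111.11111
position 5 holds 1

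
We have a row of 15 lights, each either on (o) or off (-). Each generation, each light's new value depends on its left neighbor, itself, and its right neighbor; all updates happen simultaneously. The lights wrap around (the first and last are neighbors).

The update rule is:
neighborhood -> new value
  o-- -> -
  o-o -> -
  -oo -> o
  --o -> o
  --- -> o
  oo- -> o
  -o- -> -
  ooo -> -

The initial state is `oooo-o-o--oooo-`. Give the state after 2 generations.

generation 1: o--o-----oo--o-
generation 2: --o--oooooo-o--

--o--oooooo-o--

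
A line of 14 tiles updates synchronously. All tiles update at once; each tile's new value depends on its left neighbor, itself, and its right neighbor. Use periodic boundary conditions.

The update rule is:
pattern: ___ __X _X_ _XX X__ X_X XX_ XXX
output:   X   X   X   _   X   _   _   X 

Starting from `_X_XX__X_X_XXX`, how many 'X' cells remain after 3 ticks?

11

tick 1: _X___XXX_X__X_
tick 2: XXXXX_X__XXXXX
tick 3: XXXX__XXX_XXXX
count of X: 11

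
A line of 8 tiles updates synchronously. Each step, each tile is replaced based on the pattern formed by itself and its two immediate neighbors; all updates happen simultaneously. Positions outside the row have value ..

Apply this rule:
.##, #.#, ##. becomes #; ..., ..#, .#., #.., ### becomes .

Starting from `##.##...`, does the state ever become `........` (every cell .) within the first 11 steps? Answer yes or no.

yes

#####...
#...#...
........
all cells are . at step 3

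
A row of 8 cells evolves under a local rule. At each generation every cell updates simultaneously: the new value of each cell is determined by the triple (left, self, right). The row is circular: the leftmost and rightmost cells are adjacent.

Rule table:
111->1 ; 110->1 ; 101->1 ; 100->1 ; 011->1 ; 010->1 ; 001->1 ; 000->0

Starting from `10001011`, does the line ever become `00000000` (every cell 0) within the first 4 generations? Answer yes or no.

no

generation 1: 11011111
generation 2: 11111111
generation 3: 11111111  (fixed point — unchanged through generation 4)
generation 4 is 11111111, still not uniform 0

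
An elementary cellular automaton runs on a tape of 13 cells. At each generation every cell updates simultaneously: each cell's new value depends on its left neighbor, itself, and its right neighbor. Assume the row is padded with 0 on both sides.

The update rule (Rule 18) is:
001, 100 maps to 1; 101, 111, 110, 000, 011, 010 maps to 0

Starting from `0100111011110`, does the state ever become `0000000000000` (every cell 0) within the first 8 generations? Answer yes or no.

no

1011000000001
0000100000010
0001010000101
0010001001000
0101010110100
1000000000010
0100000000101
1010000001000
generation 8 is 1010000001000, still not uniform 0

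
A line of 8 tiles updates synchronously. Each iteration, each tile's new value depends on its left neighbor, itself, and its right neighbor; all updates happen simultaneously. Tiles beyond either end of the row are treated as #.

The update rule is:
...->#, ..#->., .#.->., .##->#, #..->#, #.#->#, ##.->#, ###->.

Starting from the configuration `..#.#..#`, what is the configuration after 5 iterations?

#..#.#.#
##..#.##
.##..##.
####.###
...###..

...###..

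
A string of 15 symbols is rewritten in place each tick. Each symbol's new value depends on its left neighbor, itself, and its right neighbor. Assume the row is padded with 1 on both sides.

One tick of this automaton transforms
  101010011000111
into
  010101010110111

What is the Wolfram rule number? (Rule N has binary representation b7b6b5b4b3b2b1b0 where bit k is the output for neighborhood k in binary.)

position 13: 111 → 1  (bit 7 = 1)
position 0: 110 → 0  (bit 6 = 0)
position 1: 101 → 1  (bit 5 = 1)
position 5: 100 → 1  (bit 4 = 1)
position 7: 011 → 1  (bit 3 = 1)
position 2: 010 → 0  (bit 2 = 0)
position 6: 001 → 0  (bit 1 = 0)
position 10: 000 → 1  (bit 0 = 1)
bits b7..b0 = 10111001 = 185

185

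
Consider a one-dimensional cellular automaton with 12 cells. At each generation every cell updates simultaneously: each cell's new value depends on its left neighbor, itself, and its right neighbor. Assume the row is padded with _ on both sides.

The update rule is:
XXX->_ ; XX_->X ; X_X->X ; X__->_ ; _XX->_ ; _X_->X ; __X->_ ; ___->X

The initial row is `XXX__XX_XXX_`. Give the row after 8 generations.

__X___XX__X_
X_X_X__X__X_
XXXXX__X__X_
____X__X__X_
XXX_X__X__X_
__XXX__X__X_
X___X__X__X_
X_X_X__X__X_

X_X_X__X__X_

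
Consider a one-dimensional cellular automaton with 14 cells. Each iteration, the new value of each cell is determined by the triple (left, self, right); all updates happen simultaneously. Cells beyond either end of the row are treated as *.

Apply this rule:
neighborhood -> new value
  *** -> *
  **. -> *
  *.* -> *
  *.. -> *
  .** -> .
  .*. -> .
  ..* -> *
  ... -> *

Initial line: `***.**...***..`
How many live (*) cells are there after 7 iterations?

****.****.****
*****.****.***
******.****.**
*******.****.*
********.****.
*********.****
**********.***
count of *: 13

13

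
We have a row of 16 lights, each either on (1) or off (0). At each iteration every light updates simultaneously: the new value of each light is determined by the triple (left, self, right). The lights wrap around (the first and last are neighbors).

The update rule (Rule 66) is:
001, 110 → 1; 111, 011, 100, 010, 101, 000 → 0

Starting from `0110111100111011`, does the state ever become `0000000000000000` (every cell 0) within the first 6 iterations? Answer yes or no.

iteration 1: 0010000101001001
iteration 2: 0100001000010010
iteration 3: 1000010000100100
iteration 4: 0000100001001001
iteration 5: 0001000010010010
iteration 6: 0010000100100100
iteration 6 is 0010000100100100, still not uniform 0

no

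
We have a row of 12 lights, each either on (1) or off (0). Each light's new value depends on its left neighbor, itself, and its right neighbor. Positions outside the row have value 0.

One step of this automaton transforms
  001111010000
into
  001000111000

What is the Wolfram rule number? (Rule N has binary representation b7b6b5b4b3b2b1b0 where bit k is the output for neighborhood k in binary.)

60

position 3: 111 → 0  (bit 7 = 0)
position 5: 110 → 0  (bit 6 = 0)
position 6: 101 → 1  (bit 5 = 1)
position 8: 100 → 1  (bit 4 = 1)
position 2: 011 → 1  (bit 3 = 1)
position 7: 010 → 1  (bit 2 = 1)
position 1: 001 → 0  (bit 1 = 0)
position 0: 000 → 0  (bit 0 = 0)
bits b7..b0 = 00111100 = 60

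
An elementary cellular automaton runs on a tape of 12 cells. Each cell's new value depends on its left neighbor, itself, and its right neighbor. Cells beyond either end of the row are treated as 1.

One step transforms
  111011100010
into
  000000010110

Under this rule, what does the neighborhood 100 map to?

1

At position 7 the neighborhood is 100; the next row has 1 there.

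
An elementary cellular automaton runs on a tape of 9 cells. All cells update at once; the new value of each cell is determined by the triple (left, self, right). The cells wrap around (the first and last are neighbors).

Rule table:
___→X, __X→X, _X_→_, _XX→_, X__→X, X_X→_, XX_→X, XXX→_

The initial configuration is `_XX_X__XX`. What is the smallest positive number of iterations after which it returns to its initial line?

18

iteration 1: __X__XX_X
iteration 2: XX_XX_X__
iteration 3: _X__X__XX
iteration 4: __XX_XX_X
iteration 5: XX_X__X__
iteration 6: _X__XX_XX
iteration 7: __XX_X__X
iteration 8: XX_X__XX_
iteration 9: _X__XX_X_
iteration 10: X_XX_X__X
iteration 11: X__X__XX_
iteration 12: _XX_XX_X_
iteration 13: X_X__X__X
iteration 14: X__XX_XX_
iteration 15: _XX_X__X_
iteration 16: X_X__XX_X
iteration 17: X__XX_X__
iteration 18: _XX_X__XX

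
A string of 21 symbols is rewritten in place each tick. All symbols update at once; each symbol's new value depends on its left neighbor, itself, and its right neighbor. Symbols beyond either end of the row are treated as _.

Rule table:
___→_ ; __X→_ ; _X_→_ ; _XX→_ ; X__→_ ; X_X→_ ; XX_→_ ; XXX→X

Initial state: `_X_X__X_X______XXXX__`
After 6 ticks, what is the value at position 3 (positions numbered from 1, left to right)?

_

________________XX___
_____________________
_____________________  (fixed point — unchanged through tick 6)
position 3 holds _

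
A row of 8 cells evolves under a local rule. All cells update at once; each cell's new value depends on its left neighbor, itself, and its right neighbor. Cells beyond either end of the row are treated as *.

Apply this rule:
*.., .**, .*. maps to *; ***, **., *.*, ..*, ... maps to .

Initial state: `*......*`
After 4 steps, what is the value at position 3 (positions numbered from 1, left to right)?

.

.*.....*
.**....*
.*.*...*
.*.**..*
position 3 holds .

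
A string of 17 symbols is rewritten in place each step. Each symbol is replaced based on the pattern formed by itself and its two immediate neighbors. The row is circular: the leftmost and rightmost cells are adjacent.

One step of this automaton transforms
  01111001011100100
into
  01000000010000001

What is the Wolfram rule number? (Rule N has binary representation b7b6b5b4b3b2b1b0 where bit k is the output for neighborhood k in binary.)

position 2: 111 → 0  (bit 7 = 0)
position 4: 110 → 0  (bit 6 = 0)
position 8: 101 → 0  (bit 5 = 0)
position 5: 100 → 0  (bit 4 = 0)
position 1: 011 → 1  (bit 3 = 1)
position 7: 010 → 0  (bit 2 = 0)
position 0: 001 → 0  (bit 1 = 0)
position 16: 000 → 1  (bit 0 = 1)
bits b7..b0 = 00001001 = 9

9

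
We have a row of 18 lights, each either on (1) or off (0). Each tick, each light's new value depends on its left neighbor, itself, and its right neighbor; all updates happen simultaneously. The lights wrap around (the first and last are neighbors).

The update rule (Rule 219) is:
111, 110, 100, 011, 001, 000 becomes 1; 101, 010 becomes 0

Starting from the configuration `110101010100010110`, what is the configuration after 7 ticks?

111111111111111110

110000000011100110
111111111111111110
111111111111111110  (fixed point — unchanged through tick 7)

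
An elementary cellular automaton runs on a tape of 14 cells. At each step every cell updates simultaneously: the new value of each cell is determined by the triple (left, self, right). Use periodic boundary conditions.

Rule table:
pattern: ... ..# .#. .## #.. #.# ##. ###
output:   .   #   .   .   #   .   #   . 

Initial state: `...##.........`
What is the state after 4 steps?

.......##....#

step 1: ..#.##........
step 2: .#...##.......
step 3: #.#.#.##......
step 4: .......##....#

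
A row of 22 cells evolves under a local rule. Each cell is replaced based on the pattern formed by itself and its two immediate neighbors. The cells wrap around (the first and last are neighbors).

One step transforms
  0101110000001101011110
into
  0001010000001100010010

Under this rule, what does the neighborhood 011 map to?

1

At position 3 the neighborhood is 011; the next row has 1 there.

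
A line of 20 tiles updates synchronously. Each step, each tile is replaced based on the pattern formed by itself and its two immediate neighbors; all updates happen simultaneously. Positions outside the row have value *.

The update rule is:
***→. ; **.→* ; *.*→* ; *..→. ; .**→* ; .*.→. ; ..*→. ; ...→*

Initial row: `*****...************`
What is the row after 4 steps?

....*.*.*...........
.**..*.*..*********.
***...*...*.......**
..*.*...*...*****.*.

..*.*...*...*****.*.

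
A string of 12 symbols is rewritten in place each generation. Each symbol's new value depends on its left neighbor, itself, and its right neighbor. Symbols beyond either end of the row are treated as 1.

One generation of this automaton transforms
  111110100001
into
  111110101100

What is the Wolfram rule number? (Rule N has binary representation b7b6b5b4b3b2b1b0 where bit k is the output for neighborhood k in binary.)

position 0: 111 → 1  (bit 7 = 1)
position 4: 110 → 1  (bit 6 = 1)
position 5: 101 → 0  (bit 5 = 0)
position 7: 100 → 0  (bit 4 = 0)
position 11: 011 → 0  (bit 3 = 0)
position 6: 010 → 1  (bit 2 = 1)
position 10: 001 → 0  (bit 1 = 0)
position 8: 000 → 1  (bit 0 = 1)
bits b7..b0 = 11000101 = 197

197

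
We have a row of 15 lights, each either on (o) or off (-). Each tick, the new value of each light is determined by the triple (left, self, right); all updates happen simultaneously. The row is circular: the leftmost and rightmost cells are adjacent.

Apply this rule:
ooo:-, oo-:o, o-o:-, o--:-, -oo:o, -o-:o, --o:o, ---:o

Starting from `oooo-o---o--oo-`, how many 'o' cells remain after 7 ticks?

8

tick 1: o--o-o-ooo-ooo-
tick 2: o-oo-o-o-o-o-o-
tick 3: o-oo-o-o-o-o-o-  (fixed point — unchanged through tick 7)
count of o: 8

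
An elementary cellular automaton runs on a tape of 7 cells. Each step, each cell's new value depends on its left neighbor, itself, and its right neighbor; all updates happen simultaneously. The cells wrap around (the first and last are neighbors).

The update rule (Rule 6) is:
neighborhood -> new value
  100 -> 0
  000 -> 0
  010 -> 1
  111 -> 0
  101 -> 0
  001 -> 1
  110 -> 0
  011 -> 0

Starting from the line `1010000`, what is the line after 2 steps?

1010001
0010010

0010010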